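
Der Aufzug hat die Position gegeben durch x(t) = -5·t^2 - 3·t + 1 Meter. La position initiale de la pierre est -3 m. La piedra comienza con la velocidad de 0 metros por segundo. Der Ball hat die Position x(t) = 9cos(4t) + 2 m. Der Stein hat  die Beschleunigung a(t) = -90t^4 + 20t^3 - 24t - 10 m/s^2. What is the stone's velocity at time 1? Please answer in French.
Pour résoudre ceci, nous devons prendre 1 primitive de notre équation de l'accélération a(t) = -90·t^4 + 20·t^3 - 24·t - 10. L'intégrale de l'accélération, avec v(0) = 0, donne la vitesse: v(t) = t·(-18·t^4 + 5·t^3 - 12·t - 10). Nous avons la vitesse v(t) = t·(-18·t^4 + 5·t^3 - 12·t - 10). En substituant t = 1: v(1) = -35.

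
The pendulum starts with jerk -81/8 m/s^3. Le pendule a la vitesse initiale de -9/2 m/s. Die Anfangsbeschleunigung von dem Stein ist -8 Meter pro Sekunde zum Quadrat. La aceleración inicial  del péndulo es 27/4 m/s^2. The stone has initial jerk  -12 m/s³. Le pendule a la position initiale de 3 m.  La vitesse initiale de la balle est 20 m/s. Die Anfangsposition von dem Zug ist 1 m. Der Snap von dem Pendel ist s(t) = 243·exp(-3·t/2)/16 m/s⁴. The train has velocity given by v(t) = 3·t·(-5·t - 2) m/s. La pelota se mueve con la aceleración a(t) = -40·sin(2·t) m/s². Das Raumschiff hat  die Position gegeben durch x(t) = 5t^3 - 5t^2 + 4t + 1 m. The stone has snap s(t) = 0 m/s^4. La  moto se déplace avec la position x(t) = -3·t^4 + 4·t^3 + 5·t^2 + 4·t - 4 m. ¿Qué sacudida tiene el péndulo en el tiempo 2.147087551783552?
Necesitamos integrar nuestra ecuación del snap s(t) = 243·exp(-3·t/2)/16 1 vez. La integral del snap es la sacudida. Usando j(0) = -81/8, obtenemos j(t) = -81·exp(-3·t/2)/8. Tenemos la sacudida j(t) = -81·exp(-3·t/2)/8. Sustituyendo t = 2.147087551783552: j(2.147087551783552) = -0.404289645060589.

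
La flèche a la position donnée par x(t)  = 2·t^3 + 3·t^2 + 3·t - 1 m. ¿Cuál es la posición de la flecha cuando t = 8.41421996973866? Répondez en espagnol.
Tenemos la posición x(t) = 2·t^3 + 3·t^2 + 3·t - 1. Sustituyendo t = 8.41421996973866: x(8.41421996973866) = 1428.07831640598.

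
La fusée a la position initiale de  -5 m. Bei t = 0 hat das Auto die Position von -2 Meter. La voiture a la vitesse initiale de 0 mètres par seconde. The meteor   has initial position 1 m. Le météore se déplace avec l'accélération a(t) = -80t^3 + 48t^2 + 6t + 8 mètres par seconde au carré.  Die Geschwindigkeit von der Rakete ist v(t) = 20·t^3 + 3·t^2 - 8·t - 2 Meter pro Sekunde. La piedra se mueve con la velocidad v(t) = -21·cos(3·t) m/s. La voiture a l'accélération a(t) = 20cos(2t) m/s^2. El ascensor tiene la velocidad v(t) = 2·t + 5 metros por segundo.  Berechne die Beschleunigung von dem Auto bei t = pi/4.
Mit a(t) = 20·cos(2·t) und Einsetzen von t = pi/4, finden wir a = 0.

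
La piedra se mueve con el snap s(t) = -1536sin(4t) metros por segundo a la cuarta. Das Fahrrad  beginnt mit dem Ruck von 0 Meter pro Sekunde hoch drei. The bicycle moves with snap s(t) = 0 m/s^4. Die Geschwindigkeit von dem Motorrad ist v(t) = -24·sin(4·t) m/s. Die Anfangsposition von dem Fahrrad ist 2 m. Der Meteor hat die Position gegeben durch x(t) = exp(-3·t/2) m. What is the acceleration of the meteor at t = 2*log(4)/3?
Starting from position x(t) = exp(-3·t/2), we take 2 derivatives. Taking d/dt of x(t), we find v(t) = -3·exp(-3·t/2)/2. Differentiating velocity, we get acceleration: a(t) = 9·exp(-3·t/2)/4. Using a(t) = 9·exp(-3·t/2)/4 and substituting t = 2*log(4)/3, we find a = 9/16.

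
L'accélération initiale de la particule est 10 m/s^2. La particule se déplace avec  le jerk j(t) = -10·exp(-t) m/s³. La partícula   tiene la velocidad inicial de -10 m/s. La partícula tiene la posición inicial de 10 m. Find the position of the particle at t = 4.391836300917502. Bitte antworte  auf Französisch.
En partant du jerk j(t) = -10·exp(-t), nous prenons 3 intégrales. En prenant ∫j(t)dt et en appliquant a(0) = 10, nous trouvons a(t) = 10·exp(-t). L'intégrale de l'accélération, avec v(0) = -10, donne la vitesse: v(t) = -10·exp(-t). En intégrant la vitesse et en utilisant la condition initiale x(0) = 10, nous obtenons x(t) = 10·exp(-t). En utilisant x(t) = 10·exp(-t) et en substituant t = 4.391836300917502, nous trouvons x = 0.123779786448425.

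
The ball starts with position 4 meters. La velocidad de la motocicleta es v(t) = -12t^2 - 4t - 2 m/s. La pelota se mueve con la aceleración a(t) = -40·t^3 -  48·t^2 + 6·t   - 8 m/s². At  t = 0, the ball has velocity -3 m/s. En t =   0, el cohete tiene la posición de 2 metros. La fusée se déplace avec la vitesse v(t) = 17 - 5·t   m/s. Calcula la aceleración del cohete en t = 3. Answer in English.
To solve this, we need to take 1 derivative of our velocity equation v(t) = 17 - 5·t. Taking d/dt of v(t), we find a(t) = -5. Using a(t) = -5 and substituting t = 3, we find a = -5.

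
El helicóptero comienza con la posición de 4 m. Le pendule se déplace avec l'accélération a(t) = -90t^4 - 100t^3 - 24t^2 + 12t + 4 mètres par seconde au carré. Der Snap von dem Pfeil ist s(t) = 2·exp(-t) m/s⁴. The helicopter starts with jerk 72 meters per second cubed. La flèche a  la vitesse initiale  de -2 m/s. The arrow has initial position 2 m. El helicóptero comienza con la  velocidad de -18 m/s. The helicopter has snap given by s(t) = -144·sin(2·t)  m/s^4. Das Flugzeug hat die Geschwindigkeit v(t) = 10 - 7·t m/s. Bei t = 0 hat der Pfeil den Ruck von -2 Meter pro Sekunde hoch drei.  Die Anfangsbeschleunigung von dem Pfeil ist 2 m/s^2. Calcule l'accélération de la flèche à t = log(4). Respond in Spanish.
Debemos encontrar la antiderivada de nuestra ecuación del snap s(t) = 2·exp(-t) 2 veces. La integral del snap, con j(0) = -2, da la sacudida: j(t) = -2·exp(-t). Integrando la sacudida y usando la condición inicial a(0) = 2, obtenemos a(t) = 2·exp(-t). Usando a(t) = 2·exp(-t) y sustituyendo t = log(4), encontramos a = 1/2.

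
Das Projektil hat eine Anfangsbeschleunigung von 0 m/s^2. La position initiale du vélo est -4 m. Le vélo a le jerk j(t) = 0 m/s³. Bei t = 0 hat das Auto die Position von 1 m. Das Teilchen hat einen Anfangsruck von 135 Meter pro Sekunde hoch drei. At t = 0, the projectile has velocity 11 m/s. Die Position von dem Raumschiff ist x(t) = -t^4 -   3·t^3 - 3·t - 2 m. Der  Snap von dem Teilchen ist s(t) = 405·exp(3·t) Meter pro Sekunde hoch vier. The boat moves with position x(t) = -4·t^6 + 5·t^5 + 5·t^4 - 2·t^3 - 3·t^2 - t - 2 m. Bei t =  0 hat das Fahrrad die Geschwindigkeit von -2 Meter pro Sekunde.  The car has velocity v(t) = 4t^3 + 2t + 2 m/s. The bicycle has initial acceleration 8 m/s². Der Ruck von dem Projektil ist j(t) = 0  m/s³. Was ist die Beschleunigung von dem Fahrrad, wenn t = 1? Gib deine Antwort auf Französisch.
Nous devons trouver la primitive de notre équation du jerk j(t) = 0 1 fois. La primitive du jerk, avec a(0) = 8, donne l'accélération: a(t) = 8. En utilisant a(t) = 8 et en substituant t = 1, nous trouvons a = 8.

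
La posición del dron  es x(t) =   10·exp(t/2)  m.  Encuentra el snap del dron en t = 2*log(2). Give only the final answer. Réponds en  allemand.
Der Snap bei t = 2*log(2) ist s = 5/4.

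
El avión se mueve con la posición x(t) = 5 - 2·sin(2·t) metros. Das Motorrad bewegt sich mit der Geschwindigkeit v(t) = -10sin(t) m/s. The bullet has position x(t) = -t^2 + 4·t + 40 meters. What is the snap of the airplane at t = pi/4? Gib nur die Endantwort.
At t = pi/4, s = -32.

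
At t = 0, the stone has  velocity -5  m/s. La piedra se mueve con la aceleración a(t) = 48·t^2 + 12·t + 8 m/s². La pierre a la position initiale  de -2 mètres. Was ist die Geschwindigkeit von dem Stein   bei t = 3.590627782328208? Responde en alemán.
Um dies zu lösen, müssen wir 1 Stammfunktion unserer Gleichung für die Beschleunigung a(t) = 48·t^2 + 12·t + 8 finden. Das Integral von der Beschleunigung, mit v(0) = -5, ergibt die Geschwindigkeit: v(t) = 16·t^3 + 6·t^2 + 8·t - 5. Mit v(t) = 16·t^3 + 6·t^2 + 8·t - 5 und Einsetzen von t = 3.590627782328208, finden wir v = 841.761565631455.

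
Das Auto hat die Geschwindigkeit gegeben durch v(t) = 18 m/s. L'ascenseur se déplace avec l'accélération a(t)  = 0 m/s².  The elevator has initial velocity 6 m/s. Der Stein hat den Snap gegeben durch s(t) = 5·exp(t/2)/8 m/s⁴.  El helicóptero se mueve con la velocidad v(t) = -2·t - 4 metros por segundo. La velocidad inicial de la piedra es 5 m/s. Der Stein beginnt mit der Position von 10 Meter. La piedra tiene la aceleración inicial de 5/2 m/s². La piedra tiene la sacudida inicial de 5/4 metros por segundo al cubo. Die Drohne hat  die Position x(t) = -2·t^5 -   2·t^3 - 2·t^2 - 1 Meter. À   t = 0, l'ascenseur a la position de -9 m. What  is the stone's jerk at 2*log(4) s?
We need to integrate our snap equation s(t) = 5·exp(t/2)/8 1 time. Integrating snap and using the initial condition j(0) = 5/4, we get j(t) = 5·exp(t/2)/4. Using j(t) = 5·exp(t/2)/4 and substituting t = 2*log(4), we find j = 5.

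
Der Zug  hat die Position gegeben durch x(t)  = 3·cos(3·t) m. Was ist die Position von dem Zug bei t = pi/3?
Mit x(t) = 3·cos(3·t) und Einsetzen von t = pi/3, finden wir x = -3.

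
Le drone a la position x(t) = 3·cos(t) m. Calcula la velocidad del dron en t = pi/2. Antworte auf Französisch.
Pour résoudre ceci, nous devons prendre 1 dérivée de notre équation de la position x(t) = 3·cos(t). En prenant d/dt de x(t), nous trouvons v(t) = -3·sin(t). Nous avons la vitesse v(t) = -3·sin(t). En substituant t = pi/2: v(pi/2) = -3.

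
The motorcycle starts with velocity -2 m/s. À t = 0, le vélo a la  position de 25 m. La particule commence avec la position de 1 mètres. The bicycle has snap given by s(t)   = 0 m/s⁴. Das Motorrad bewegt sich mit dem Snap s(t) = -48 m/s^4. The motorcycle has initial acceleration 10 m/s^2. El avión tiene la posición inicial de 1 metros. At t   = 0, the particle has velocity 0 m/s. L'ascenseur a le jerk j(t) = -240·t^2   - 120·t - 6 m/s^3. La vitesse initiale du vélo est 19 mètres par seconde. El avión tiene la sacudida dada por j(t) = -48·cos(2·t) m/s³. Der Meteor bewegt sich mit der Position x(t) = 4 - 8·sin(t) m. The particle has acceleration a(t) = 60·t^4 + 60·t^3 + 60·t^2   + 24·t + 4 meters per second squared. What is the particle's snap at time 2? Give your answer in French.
Pour résoudre ceci, nous devons prendre 2 dérivées de notre équation de l'accélération a(t) = 60·t^4 + 60·t^3 + 60·t^2 + 24·t + 4. En dérivant l'accélération, nous obtenons le jerk: j(t) = 240·t^3 + 180·t^2 + 120·t + 24. En prenant d/dt de j(t), nous trouvons s(t) = 720·t^2 + 360·t + 120. Nous avons le snap s(t) = 720·t^2 + 360·t + 120. En substituant t = 2: s(2) = 3720.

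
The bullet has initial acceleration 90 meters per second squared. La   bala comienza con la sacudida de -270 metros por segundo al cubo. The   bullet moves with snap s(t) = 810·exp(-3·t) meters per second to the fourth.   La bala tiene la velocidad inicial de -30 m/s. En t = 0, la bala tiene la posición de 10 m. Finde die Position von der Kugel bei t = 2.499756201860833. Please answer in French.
Nous devons trouver l'intégrale de notre équation du snap s(t) = 810·exp(-3·t) 4 fois. La primitive du snap, avec j(0) = -270, donne le jerk: j(t) = -270·exp(-3·t). L'intégrale du jerk est l'accélération. En utilisant a(0) = 90, nous obtenons a(t) = 90·exp(-3·t). La primitive de l'accélération est la vitesse. En utilisant v(0) = -30, nous obtenons v(t) = -30·exp(-3·t). La primitive de la vitesse est la position. En utilisant x(0) = 10, nous obtenons x(t) = 10·exp(-3·t). De l'équation de la position x(t) = 10·exp(-3·t), nous substituons t = 2.499756201860833 pour obtenir x = 0.00553489040937506.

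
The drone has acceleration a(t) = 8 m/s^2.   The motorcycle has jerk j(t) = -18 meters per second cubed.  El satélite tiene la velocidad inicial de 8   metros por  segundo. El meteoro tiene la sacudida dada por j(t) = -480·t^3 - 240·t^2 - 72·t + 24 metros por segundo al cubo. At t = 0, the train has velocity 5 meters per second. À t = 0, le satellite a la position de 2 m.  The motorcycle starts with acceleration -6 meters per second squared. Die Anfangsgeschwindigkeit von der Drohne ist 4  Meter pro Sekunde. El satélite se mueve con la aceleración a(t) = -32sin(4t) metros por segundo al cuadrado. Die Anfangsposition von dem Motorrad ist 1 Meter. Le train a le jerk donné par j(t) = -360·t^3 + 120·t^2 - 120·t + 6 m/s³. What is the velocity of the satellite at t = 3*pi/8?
We need to integrate our acceleration equation a(t) = -32·sin(4·t) 1 time. Finding the antiderivative of a(t) and using v(0) = 8: v(t) = 8·cos(4·t). We have velocity v(t) = 8·cos(4·t). Substituting t = 3*pi/8: v(3*pi/8) = 0.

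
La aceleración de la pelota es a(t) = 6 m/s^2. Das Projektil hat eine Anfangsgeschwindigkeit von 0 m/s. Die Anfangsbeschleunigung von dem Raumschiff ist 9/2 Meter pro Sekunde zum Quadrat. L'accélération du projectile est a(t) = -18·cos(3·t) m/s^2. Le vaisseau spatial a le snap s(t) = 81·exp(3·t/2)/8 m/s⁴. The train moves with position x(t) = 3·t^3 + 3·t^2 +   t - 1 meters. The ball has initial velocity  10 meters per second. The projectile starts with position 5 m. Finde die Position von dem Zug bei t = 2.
Mit x(t) = 3·t^3 + 3·t^2 + t - 1 und Einsetzen von t = 2, finden wir x = 37.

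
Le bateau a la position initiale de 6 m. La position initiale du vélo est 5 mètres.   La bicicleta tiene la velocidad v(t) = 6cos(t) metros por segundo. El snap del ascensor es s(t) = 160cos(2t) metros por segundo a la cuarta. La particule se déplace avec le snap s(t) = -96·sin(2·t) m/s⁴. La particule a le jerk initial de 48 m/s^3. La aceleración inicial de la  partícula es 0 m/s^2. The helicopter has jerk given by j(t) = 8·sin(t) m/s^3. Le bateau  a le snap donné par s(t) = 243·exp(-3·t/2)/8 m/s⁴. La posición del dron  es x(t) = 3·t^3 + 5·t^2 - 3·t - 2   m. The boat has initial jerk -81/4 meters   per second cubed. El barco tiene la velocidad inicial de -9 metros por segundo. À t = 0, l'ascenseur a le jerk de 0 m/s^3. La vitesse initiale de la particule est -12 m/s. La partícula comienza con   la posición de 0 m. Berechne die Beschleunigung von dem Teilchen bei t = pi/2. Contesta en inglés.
We must find the antiderivative of our snap equation s(t) = -96·sin(2·t) 2 times. Integrating snap and using the initial condition j(0) = 48, we get j(t) = 48·cos(2·t). The antiderivative of jerk, with a(0) = 0, gives acceleration: a(t) = 24·sin(2·t). We have acceleration a(t) = 24·sin(2·t). Substituting t = pi/2: a(pi/2) = 0.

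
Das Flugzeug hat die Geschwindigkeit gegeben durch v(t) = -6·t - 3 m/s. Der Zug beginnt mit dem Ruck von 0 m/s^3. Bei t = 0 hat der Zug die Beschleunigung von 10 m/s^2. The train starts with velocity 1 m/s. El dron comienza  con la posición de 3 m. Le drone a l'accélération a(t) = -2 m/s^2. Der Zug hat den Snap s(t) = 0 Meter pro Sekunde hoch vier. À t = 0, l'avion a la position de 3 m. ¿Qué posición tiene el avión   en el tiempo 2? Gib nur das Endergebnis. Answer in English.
The answer is -15.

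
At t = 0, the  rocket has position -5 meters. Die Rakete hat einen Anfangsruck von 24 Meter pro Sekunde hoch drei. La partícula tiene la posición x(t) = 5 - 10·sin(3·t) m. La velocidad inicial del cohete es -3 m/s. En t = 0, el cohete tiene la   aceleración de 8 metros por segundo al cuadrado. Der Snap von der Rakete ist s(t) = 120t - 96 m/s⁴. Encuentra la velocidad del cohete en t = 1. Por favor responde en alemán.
Um dies zu lösen, müssen wir 3 Stammfunktionen unserer Gleichung für den Snap s(t) = 120·t - 96 finden. Die Stammfunktion von dem Snap ist der Ruck. Mit j(0) = 24 erhalten wir j(t) = 60·t^2 - 96·t + 24. Mit ∫j(t)dt und Anwendung von a(0) = 8, finden wir a(t) = 20·t^3 - 48·t^2 + 24·t + 8. Durch Integration von der Beschleunigung und Verwendung der Anfangsbedingung v(0) = -3, erhalten wir v(t) = 5·t^4 - 16·t^3 + 12·t^2 + 8·t - 3. Aus der Gleichung für die Geschwindigkeit v(t) = 5·t^4 - 16·t^3 + 12·t^2 + 8·t - 3, setzen wir t = 1 ein und erhalten v = 6.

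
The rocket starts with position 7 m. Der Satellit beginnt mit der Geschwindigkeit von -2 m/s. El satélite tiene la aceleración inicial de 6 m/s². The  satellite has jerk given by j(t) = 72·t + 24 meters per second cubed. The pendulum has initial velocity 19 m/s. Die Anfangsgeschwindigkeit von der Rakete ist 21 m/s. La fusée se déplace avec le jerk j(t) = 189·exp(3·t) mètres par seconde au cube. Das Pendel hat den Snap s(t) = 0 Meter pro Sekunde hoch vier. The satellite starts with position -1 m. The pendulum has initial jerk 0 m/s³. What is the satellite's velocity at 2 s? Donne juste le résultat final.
The answer is 154.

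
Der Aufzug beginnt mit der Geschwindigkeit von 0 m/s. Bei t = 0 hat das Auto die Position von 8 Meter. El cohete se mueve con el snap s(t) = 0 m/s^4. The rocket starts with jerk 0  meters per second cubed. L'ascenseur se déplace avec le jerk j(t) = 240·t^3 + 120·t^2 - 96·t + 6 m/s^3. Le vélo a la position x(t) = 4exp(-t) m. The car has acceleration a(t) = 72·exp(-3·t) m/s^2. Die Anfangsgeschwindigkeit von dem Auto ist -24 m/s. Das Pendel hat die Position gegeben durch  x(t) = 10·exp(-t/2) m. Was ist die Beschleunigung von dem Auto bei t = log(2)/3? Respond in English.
Using a(t) = 72·exp(-3·t) and substituting t = log(2)/3, we find a = 36.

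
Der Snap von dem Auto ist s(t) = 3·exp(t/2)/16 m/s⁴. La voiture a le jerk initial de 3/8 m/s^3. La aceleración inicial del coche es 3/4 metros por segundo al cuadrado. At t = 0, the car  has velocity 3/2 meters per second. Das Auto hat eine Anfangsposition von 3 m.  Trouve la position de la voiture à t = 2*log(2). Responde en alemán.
Wir müssen unsere Gleichung für den Snap s(t) = 3·exp(t/2)/16 4-mal integrieren. Die Stammfunktion von dem Snap ist der Ruck. Mit j(0) = 3/8 erhalten wir j(t) = 3·exp(t/2)/8. Durch Integration von dem Ruck und Verwendung der Anfangsbedingung a(0) = 3/4, erhalten wir a(t) = 3·exp(t/2)/4. Mit ∫a(t)dt und Anwendung von v(0) = 3/2, finden wir v(t) = 3·exp(t/2)/2. Die Stammfunktion von der Geschwindigkeit ist die Position. Mit x(0) = 3 erhalten wir x(t) = 3·exp(t/2). Mit x(t) = 3·exp(t/2) und Einsetzen von t = 2*log(2), finden wir x = 6.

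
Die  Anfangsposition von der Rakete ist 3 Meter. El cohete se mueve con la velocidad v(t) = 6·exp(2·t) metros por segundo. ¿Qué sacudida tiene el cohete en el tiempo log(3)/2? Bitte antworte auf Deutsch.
Ausgehend von der Geschwindigkeit v(t) = 6·exp(2·t), nehmen wir 2 Ableitungen. Durch Ableiten von der Geschwindigkeit erhalten wir die Beschleunigung: a(t) = 12·exp(2·t). Durch Ableiten von der Beschleunigung erhalten wir den Ruck: j(t) = 24·exp(2·t). Aus der Gleichung für den Ruck j(t) = 24·exp(2·t), setzen wir t = log(3)/2 ein und erhalten j = 72.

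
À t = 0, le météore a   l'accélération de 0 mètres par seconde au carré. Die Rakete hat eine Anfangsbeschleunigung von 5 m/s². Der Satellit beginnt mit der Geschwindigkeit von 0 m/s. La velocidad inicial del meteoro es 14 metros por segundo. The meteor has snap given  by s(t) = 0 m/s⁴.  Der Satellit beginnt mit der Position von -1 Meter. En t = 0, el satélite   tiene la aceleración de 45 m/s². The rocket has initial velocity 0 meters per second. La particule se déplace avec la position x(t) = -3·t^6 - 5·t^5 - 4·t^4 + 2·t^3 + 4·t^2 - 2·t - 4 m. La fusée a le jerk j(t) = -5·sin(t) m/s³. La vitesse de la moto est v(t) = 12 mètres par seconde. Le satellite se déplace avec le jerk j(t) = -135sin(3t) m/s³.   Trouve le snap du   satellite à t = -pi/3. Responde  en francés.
Pour résoudre ceci, nous devons prendre 1 dérivée de notre équation du jerk j(t) = -135·sin(3·t). En prenant d/dt de j(t), nous trouvons s(t) = -405·cos(3·t). Nous avons le snap s(t) = -405·cos(3·t). En substituant t = -pi/3: s(-pi/3) = 405.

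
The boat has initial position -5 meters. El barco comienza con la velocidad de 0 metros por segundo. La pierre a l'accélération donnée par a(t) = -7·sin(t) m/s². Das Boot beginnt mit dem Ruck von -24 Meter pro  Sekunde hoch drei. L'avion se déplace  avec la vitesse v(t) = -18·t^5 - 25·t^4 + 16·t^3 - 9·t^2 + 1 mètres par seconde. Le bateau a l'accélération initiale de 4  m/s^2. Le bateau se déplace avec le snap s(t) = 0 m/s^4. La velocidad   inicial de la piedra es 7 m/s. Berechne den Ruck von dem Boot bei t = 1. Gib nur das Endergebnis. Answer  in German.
Die Antwort ist -24.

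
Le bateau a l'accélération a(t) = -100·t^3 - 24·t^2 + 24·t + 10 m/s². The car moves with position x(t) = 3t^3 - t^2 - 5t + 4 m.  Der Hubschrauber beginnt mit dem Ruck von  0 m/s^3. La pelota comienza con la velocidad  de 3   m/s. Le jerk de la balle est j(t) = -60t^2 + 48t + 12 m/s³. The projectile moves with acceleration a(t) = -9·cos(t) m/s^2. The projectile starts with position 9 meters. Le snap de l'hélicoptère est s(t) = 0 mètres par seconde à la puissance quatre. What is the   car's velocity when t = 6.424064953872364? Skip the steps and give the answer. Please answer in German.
Die Antwort ist 353.569364876395.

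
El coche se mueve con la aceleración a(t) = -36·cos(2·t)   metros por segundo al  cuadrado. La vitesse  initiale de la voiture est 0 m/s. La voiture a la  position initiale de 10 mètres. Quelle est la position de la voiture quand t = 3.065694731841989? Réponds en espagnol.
Necesitamos integrar nuestra ecuación de la aceleración a(t) = -36·cos(2·t) 2 veces. Integrando la aceleración y usando la condición inicial v(0) = 0, obtenemos v(t) = -18·sin(2·t). Integrando la velocidad y usando la condición inicial x(0) = 10, obtenemos x(t) = 9·cos(2·t) + 1. Usando x(t) = 9·cos(2·t) + 1 y sustituyendo t = 3.065694731841989, encontramos x = 9.89651004546278.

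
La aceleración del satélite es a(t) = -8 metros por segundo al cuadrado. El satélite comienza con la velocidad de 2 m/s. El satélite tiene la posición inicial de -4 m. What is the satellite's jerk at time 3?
Starting from acceleration a(t) = -8, we take 1 derivative. Differentiating acceleration, we get jerk: j(t) = 0. We have jerk j(t) = 0. Substituting t = 3: j(3) = 0.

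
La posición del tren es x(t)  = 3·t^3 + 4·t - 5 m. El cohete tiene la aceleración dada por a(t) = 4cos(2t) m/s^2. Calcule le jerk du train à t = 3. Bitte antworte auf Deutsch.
Ausgehend von der Position x(t) = 3·t^3 + 4·t - 5, nehmen wir 3 Ableitungen. Die Ableitung von der Position ergibt die Geschwindigkeit: v(t) = 9·t^2 + 4. Mit d/dt von v(t) finden wir a(t) = 18·t. Mit d/dt von a(t) finden wir j(t) = 18. Mit j(t) = 18 und Einsetzen von t = 3, finden wir j = 18.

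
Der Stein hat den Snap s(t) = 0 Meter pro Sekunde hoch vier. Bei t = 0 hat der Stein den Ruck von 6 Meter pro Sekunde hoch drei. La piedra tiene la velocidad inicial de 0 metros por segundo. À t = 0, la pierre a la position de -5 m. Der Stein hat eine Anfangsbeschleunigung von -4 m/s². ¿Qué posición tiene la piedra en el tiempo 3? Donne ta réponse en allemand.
Wir müssen unsere Gleichung für den Snap s(t) = 0 4-mal integrieren. Mit ∫s(t)dt und Anwendung von j(0) = 6, finden wir j(t) = 6. Das Integral von dem Ruck ist die Beschleunigung. Mit a(0) = -4 erhalten wir a(t) = 6·t - 4. Die Stammfunktion von der Beschleunigung, mit v(0) = 0, ergibt die Geschwindigkeit: v(t) = t·(3·t - 4). Mit ∫v(t)dt und Anwendung von x(0) = -5, finden wir x(t) = t^3 - 2·t^2 - 5. Aus der Gleichung für die Position x(t) = t^3 - 2·t^2 - 5, setzen wir t = 3 ein und erhalten x = 4.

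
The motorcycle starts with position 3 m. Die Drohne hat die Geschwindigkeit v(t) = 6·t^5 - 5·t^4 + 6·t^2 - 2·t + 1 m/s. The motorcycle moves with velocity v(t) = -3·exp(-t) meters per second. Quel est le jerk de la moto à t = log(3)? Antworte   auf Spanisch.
Para resolver esto, necesitamos tomar 2 derivadas de nuestra ecuación de la velocidad v(t) = -3·exp(-t). La derivada de la velocidad da la aceleración: a(t) = 3·exp(-t). Derivando la aceleración, obtenemos la sacudida: j(t) = -3·exp(-t). De la ecuación de la sacudida j(t) = -3·exp(-t), sustituimos t = log(3) para obtener j = -1.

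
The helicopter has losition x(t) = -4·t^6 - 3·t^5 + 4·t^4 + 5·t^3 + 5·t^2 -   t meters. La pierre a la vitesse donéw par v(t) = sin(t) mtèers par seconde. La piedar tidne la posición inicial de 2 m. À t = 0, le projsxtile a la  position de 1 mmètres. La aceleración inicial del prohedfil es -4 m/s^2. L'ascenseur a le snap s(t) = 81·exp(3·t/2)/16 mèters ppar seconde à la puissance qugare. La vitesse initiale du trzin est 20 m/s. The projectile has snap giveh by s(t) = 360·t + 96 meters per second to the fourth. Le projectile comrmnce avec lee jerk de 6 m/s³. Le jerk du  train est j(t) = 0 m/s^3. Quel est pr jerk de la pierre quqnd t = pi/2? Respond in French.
En partant de la vitesse v(t) = sin(t), nous prenons 2 dérivées. En prenant d/dt de v(t), nous trouvons a(t) = cos(t). En prenant d/dt de a(t), nous trouvons j(t) = -sin(t). Nous avons le jerk j(t) = -sin(t). En substituant t = pi/2: j(pi/2) = -1.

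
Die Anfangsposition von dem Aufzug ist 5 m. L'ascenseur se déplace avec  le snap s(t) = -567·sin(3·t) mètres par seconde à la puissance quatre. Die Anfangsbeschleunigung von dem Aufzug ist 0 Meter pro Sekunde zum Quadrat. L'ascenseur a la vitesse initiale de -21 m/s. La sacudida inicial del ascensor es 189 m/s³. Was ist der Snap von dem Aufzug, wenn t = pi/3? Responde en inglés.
From the given snap equation s(t) = -567·sin(3·t), we substitute t = pi/3 to get s = 0.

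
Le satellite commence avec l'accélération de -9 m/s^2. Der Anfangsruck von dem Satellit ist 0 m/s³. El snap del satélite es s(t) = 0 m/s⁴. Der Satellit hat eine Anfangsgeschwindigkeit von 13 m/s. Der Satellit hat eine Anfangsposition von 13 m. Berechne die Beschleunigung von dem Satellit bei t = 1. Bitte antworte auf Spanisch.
Partiendo del snap s(t) = 0, tomamos 2 integrales. Tomando ∫s(t)dt y aplicando j(0) = 0, encontramos j(t) = 0. Tomando ∫j(t)dt y aplicando a(0) = -9, encontramos a(t) = -9. Tenemos la aceleración a(t) = -9. Sustituyendo t = 1: a(1) = -9.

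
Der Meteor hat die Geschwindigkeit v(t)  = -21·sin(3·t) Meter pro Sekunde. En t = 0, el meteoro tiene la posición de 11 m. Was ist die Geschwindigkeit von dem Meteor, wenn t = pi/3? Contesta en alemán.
Aus der Gleichung für die Geschwindigkeit v(t) = -21·sin(3·t), setzen wir t = pi/3 ein und erhalten v = 0.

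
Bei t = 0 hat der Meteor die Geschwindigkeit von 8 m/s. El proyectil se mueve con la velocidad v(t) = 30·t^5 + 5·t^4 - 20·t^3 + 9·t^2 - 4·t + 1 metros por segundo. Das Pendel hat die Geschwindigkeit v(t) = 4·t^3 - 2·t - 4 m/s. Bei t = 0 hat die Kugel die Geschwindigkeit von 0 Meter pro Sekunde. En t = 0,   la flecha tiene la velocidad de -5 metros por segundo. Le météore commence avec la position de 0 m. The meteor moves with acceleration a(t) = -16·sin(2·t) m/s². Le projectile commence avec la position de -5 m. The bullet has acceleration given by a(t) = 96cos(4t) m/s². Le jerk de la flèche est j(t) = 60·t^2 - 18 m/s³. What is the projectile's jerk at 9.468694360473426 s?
We must differentiate our velocity equation v(t) = 30·t^5 + 5·t^4 - 20·t^3 + 9·t^2 - 4·t + 1 2 times. The derivative of velocity gives acceleration: a(t) = 150·t^4 + 20·t^3 - 60·t^2 + 18·t - 4. The derivative of acceleration gives jerk: j(t) = 600·t^3 + 60·t^2 - 120·t + 18. We have jerk j(t) = 600·t^3 + 60·t^2 - 120·t + 18. Substituting t = 9.468694360473426: j(9.468694360473426) = 513617.266237081.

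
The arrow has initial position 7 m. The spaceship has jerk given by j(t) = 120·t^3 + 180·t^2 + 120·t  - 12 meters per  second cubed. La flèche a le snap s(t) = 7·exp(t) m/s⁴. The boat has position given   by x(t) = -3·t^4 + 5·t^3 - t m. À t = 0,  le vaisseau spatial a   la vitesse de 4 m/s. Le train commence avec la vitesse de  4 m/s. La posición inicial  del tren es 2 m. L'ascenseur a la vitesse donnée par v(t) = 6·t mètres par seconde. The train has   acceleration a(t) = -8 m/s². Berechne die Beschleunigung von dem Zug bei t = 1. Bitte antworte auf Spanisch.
Usando a(t) = -8 y sustituyendo t = 1, encontramos a = -8.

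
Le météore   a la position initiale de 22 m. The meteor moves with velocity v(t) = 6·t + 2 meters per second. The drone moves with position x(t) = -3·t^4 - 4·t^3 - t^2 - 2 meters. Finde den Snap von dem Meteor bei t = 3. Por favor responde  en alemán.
Ausgehend von der Geschwindigkeit v(t) = 6·t + 2, nehmen wir 3 Ableitungen. Durch Ableiten von der Geschwindigkeit erhalten wir die Beschleunigung: a(t) = 6. Durch Ableiten von der Beschleunigung erhalten wir den Ruck: j(t) = 0. Die Ableitung von dem Ruck ergibt den Snap: s(t) = 0. Aus der Gleichung für den Snap s(t) = 0, setzen wir t = 3 ein und erhalten s = 0.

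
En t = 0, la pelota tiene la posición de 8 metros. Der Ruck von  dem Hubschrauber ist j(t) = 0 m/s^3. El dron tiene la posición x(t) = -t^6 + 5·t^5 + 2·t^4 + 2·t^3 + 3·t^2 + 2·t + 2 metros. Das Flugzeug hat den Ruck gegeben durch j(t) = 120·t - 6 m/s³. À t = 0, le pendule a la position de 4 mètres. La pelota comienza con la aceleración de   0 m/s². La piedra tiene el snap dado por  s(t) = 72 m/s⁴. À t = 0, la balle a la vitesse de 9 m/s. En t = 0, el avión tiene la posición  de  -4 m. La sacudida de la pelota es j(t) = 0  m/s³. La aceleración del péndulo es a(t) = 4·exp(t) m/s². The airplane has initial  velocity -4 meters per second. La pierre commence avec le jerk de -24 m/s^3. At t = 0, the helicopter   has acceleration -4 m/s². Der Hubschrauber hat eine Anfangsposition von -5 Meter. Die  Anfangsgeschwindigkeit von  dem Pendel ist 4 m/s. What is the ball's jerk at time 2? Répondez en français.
Nous avons le jerk j(t) = 0. En substituant t = 2: j(2) = 0.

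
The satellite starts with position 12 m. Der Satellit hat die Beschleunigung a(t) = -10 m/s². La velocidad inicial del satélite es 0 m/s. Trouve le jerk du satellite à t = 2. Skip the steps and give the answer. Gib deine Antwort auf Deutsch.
j(2) = 0.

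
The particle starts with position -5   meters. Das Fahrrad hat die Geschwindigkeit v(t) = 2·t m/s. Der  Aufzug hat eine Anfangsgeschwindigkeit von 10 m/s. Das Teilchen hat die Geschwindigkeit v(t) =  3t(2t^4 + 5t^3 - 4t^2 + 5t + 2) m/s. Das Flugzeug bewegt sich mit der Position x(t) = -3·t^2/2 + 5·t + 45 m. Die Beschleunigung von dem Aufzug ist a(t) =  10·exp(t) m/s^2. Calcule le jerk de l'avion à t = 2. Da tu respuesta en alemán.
Ausgehend von der Position x(t) = -3·t^2/2 + 5·t + 45, nehmen wir 3 Ableitungen. Mit d/dt von x(t) finden wir v(t) = 5 - 3·t. Die Ableitung von der Geschwindigkeit ergibt die Beschleunigung: a(t) = -3. Die Ableitung von der Beschleunigung ergibt den Ruck: j(t) = 0. Aus der Gleichung für den Ruck j(t) = 0, setzen wir t = 2 ein und erhalten j = 0.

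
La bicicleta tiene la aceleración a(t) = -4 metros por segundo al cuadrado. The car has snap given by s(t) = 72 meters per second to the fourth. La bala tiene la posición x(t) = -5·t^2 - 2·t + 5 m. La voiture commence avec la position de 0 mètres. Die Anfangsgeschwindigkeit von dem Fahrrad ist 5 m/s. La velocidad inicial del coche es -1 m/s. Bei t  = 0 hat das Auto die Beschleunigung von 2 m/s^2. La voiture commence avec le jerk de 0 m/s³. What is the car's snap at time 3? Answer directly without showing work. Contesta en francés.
s(3) = 72.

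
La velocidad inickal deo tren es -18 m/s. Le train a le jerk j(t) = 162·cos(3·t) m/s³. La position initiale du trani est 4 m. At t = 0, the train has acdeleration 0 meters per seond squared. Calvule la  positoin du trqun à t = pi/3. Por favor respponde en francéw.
En partant du jerk j(t) = 162·cos(3·t), nous prenons 3 intégrales. L'intégrale du jerk est l'accélération. En utilisant a(0) = 0, nous obtenons a(t) = 54·sin(3·t). En prenant ∫a(t)dt et en appliquant v(0) = -18, nous trouvons v(t) = -18·cos(3·t). L'intégrale de la vitesse, avec x(0) = 4, donne la position: x(t) = 4 - 6·sin(3·t). De l'équation de la position x(t) = 4 - 6·sin(3·t), nous substituons t = pi/3 pour obtenir x = 4.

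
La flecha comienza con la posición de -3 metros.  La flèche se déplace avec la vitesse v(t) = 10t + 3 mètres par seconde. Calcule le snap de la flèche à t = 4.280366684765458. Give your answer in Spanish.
Para resolver esto, necesitamos tomar 3 derivadas de nuestra ecuación de la velocidad v(t) = 10·t + 3. Derivando la velocidad, obtenemos la aceleración: a(t) = 10. Tomando d/dt de a(t), encontramos j(t) = 0. Derivando la sacudida, obtenemos el snap: s(t) = 0. Tenemos el snap s(t) = 0. Sustituyendo t = 4.280366684765458: s(4.280366684765458) = 0.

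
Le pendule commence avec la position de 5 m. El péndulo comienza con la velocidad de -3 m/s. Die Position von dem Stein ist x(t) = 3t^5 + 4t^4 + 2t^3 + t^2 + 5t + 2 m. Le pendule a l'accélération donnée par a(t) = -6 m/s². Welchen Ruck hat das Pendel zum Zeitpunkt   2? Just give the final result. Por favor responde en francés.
Le jerk à t = 2 est j = 0.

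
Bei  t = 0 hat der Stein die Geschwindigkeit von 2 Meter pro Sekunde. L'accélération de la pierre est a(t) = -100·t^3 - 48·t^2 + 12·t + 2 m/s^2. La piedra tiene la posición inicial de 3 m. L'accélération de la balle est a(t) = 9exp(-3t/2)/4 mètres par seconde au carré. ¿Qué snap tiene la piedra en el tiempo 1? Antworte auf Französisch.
Pour résoudre ceci, nous devons prendre 2 dérivées de notre équation de l'accélération a(t) = -100·t^3 - 48·t^2 + 12·t + 2. En prenant d/dt de a(t), nous trouvons j(t) = -300·t^2 - 96·t + 12. La dérivée du jerk donne le snap: s(t) = -600·t - 96. Nous avons le snap s(t) = -600·t - 96. En substituant t = 1: s(1) = -696.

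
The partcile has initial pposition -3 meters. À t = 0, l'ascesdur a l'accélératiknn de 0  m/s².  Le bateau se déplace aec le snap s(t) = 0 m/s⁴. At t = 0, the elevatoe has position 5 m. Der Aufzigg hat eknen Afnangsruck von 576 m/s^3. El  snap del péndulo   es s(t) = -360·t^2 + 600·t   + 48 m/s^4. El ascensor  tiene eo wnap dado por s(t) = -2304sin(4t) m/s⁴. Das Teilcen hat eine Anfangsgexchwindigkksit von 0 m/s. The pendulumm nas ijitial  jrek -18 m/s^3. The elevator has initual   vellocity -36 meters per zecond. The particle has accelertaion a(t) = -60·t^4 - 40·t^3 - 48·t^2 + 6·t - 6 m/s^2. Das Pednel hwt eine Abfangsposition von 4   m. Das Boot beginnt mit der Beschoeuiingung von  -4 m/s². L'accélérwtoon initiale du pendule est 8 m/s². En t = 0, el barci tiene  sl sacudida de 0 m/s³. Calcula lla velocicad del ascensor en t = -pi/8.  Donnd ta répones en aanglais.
Starting from snap s(t) = -2304·sin(4·t), we take 3 integrals. Taking ∫s(t)dt and applying j(0) = 576, we find j(t) = 576·cos(4·t). The integral of jerk is acceleration. Using a(0) = 0, we get a(t) = 144·sin(4·t). The integral of acceleration is velocity. Using v(0) = -36, we get v(t) = -36·cos(4·t). Using v(t) = -36·cos(4·t) and substituting t = -pi/8, we find v = 0.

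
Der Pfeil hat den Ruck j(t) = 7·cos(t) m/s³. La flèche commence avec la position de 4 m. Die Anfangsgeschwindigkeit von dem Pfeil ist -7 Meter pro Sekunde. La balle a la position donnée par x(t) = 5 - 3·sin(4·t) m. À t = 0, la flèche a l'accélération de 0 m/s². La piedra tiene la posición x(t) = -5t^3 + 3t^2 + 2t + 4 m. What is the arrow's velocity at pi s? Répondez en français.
En partant du jerk j(t) = 7·cos(t), nous prenons 2 intégrales. En prenant ∫j(t)dt et en appliquant a(0) = 0, nous trouvons a(t) = 7·sin(t). L'intégrale de l'accélération, avec v(0) = -7, donne la vitesse: v(t) = -7·cos(t). De l'équation de la vitesse v(t) = -7·cos(t), nous substituons t = pi pour obtenir v = 7.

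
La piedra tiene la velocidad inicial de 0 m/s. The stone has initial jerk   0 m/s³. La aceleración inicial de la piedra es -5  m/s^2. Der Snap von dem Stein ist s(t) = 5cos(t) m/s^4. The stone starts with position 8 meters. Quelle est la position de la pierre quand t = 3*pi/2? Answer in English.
We must find the antiderivative of our snap equation s(t) = 5·cos(t) 4 times. Finding the antiderivative of s(t) and using j(0) = 0: j(t) = 5·sin(t). The antiderivative of jerk is acceleration. Using a(0) = -5, we get a(t) = -5·cos(t). The antiderivative of acceleration is velocity. Using v(0) = 0, we get v(t) = -5·sin(t). The antiderivative of velocity, with x(0) = 8, gives position: x(t) = 5·cos(t) + 3. Using x(t) = 5·cos(t) + 3 and substituting t = 3*pi/2, we find x = 3.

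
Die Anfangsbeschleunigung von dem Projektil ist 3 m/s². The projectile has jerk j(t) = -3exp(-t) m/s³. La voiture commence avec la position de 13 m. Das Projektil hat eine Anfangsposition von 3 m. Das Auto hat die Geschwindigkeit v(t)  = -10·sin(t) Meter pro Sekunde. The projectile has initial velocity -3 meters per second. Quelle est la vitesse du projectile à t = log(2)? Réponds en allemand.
Um dies zu lösen, müssen wir 2 Integrale unserer Gleichung für den Ruck j(t) = -3·exp(-t) finden. Die Stammfunktion von dem Ruck, mit a(0) = 3, ergibt die Beschleunigung: a(t) = 3·exp(-t). Mit ∫a(t)dt und Anwendung von v(0) = -3, finden wir v(t) = -3·exp(-t). Wir haben die Geschwindigkeit v(t) = -3·exp(-t). Durch Einsetzen von t = log(2): v(log(2)) = -3/2.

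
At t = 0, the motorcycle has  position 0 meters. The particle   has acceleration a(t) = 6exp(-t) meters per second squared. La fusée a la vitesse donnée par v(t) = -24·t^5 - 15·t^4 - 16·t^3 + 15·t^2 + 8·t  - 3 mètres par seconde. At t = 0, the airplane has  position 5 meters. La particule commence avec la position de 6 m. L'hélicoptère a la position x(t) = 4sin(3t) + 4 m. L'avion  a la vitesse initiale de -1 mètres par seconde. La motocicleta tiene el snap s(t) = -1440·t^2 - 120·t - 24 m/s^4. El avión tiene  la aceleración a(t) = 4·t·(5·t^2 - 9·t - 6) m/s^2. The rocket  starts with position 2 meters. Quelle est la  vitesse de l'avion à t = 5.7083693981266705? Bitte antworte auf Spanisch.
Partiendo de la aceleración a(t) = 4·t·(5·t^2 - 9·t - 6), tomamos 1 antiderivada. La antiderivada de la aceleración es la velocidad. Usando v(0) = -1, obtenemos v(t) = 5·t^4 - 12·t^3 - 12·t^2 - 1. De la ecuación de la velocidad v(t) = 5·t^4 - 12·t^3 - 12·t^2 - 1, sustituimos t = 5.7083693981266705 para obtener v = 2684.92258274879.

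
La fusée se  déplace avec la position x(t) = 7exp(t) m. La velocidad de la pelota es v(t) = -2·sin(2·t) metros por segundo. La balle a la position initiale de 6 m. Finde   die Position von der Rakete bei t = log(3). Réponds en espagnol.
Usando x(t) = 7·exp(t) y sustituyendo t = log(3), encontramos x = 21.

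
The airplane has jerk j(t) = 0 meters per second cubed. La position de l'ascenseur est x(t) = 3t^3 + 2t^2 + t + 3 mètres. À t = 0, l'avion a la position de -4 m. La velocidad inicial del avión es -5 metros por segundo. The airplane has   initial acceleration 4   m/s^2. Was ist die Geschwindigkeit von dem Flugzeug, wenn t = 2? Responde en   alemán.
Wir müssen die Stammfunktion unserer Gleichung für den Ruck j(t) = 0 2-mal finden. Das Integral von dem Ruck, mit a(0) = 4, ergibt die Beschleunigung: a(t) = 4. Die Stammfunktion von der Beschleunigung ist die Geschwindigkeit. Mit v(0) = -5 erhalten wir v(t) = 4·t - 5. Aus der Gleichung für die Geschwindigkeit v(t) = 4·t - 5, setzen wir t = 2 ein und erhalten v = 3.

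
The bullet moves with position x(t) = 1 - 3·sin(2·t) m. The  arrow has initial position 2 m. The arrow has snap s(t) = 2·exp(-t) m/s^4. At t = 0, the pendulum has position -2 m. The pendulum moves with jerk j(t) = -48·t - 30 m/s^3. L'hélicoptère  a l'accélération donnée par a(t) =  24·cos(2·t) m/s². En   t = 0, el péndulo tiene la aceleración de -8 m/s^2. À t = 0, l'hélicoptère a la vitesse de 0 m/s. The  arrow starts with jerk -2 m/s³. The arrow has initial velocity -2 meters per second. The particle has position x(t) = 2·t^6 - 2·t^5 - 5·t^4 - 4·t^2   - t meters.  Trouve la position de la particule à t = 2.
Nous avons la position x(t) = 2·t^6 - 2·t^5 - 5·t^4 - 4·t^2 - t. En substituant t = 2: x(2) = -34.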